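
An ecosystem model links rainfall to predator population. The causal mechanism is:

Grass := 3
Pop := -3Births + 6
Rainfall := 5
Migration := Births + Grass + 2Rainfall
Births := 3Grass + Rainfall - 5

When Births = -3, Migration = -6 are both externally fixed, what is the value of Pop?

Setting Births = -3, Migration = -6 by intervention discards those variables' equations.
Pop = -3Births + 6  [with Births=-3]  = 15

15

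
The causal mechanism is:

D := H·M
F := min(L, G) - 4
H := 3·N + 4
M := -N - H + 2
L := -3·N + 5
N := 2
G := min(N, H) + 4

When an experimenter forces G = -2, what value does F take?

-6

The intervention breaks the incoming arrows to G: G := min(N, H) + 4 no longer applies, and G = -2.
L = -3·N + 5  [with N=2]  = -1
F = min(L, G) - 4  [with L=-1, G=-2]  = -6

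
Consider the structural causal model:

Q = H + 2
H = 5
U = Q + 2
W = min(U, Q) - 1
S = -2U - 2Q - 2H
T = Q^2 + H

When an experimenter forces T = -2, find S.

-42

do(T=-2) replaces the equation T = Q^2 + H with the constant T = -2.
No directed path runs from T to S, so S keeps its natural value.
Q = H + 2  [with H=5]  = 7
U = Q + 2  [with Q=7]  = 9
S = -2U - 2Q - 2H  [with U=9, Q=7, H=5]  = -42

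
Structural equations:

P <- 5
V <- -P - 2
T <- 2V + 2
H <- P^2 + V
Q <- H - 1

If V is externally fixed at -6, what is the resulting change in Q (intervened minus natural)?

do(V=-6) replaces the equation V <- -P - 2 with the constant V = -6.
H = P^2 + V  [with P=5, V=-6]  = 19
Q = H - 1  [with H=19]  = 18
Without intervention: V = -P - 2  [with P=5]  = -7; H = P^2 + V  [with P=5, V=-7]  = 18; Q = H - 1  [with H=18]  = 17.
Change = 18 − 17 = 1.

1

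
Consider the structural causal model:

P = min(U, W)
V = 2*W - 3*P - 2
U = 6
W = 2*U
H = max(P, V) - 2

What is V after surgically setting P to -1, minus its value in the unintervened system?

The intervention breaks the incoming arrows to P: P = min(U, W) no longer applies, and P = -1.
W = 2*U  [with U=6]  = 12
V = 2*W - 3*P - 2  [with W=12, P=-1]  = 25
Without intervention: W = 2*U  [with U=6]  = 12; P = min(U, W)  [with U=6, W=12]  = 6; V = 2*W - 3*P - 2  [with W=12, P=6]  = 4.
Change = 25 − 4 = 21.

21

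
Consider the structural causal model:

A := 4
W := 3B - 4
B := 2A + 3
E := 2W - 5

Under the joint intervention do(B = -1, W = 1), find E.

Setting B = -1, W = 1 by intervention discards those variables' equations.
E = 2W - 5  [with W=1]  = -3

-3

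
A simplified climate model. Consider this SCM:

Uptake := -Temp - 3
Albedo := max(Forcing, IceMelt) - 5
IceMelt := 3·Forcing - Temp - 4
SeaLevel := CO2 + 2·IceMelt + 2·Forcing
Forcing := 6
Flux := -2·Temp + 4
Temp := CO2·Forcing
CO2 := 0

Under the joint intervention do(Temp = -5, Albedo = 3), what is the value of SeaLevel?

Setting Temp = -5, Albedo = 3 by intervention discards those variables' equations.
IceMelt = 3·Forcing - Temp - 4  [with Forcing=6, Temp=-5]  = 19
SeaLevel = CO2 + 2·IceMelt + 2·Forcing  [with CO2=0, IceMelt=19, Forcing=6]  = 50

50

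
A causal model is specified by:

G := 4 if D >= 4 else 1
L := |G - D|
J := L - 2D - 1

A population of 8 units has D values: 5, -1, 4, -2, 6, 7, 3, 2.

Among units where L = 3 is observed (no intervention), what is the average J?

-3

Conditioning on L=3 selects the 2 unit(s) with D ∈ {-2, 7}. Their J values: 6, -12. Mean = -3.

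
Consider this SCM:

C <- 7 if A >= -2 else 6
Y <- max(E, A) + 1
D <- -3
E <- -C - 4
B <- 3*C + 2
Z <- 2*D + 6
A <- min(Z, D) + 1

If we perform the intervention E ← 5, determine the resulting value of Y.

Intervening sets E = 5 and removes its equation (E <- -C - 4).
Z = 2*D + 6  [with D=-3]  = 0
A = min(Z, D) + 1  [with Z=0, D=-3]  = -2
Y = max(E, A) + 1  [with E=5, A=-2]  = 6

6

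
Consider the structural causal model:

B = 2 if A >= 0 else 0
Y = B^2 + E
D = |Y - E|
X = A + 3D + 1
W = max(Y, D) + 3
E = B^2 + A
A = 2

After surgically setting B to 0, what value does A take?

2

Under do(B=0), the mechanism B = 2 if A >= 0 else 0 is discarded; B is fixed at 0.
A is not downstream of the intervention, so its value is determined by the original equations.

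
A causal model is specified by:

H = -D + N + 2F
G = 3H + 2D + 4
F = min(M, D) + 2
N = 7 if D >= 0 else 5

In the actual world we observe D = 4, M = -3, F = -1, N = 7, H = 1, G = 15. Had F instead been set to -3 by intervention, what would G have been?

The intervention breaks the incoming arrows to F: F = min(M, D) + 2 no longer applies, and F = -3.
N = 7 if D >= 0 else 5  [with D=4]  = 7
H = -D + N + 2F  [with D=4, N=7, F=-3]  = -3
G = 3H + 2D + 4  [with H=-3, D=4]  = 3

3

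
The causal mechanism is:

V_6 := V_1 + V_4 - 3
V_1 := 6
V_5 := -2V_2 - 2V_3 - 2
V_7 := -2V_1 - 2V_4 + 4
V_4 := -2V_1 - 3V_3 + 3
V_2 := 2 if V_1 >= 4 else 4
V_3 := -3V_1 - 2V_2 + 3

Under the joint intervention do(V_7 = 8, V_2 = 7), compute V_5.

42

The joint intervention fixes V_7 = 8, V_2 = 7, removing each variable's own equation.
V_3 = -3V_1 - 2V_2 + 3  [with V_1=6, V_2=7]  = -29
V_5 = -2V_2 - 2V_3 - 2  [with V_2=7, V_3=-29]  = 42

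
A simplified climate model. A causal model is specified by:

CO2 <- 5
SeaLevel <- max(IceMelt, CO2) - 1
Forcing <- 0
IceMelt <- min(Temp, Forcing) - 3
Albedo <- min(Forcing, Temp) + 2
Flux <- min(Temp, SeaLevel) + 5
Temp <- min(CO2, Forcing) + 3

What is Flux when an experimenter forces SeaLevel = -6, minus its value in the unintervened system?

-9

Intervening sets SeaLevel = -6 and removes its equation (SeaLevel <- max(IceMelt, CO2) - 1).
Temp = min(CO2, Forcing) + 3  [with CO2=5, Forcing=0]  = 3
Flux = min(Temp, SeaLevel) + 5  [with Temp=3, SeaLevel=-6]  = -1
Without intervention: Temp = min(CO2, Forcing) + 3  [with CO2=5, Forcing=0]  = 3; IceMelt = min(Temp, Forcing) - 3  [with Temp=3, Forcing=0]  = -3; SeaLevel = max(IceMelt, CO2) - 1  [with IceMelt=-3, CO2=5]  = 4; Flux = min(Temp, SeaLevel) + 5  [with Temp=3, SeaLevel=4]  = 8.
Change = -1 − 8 = -9.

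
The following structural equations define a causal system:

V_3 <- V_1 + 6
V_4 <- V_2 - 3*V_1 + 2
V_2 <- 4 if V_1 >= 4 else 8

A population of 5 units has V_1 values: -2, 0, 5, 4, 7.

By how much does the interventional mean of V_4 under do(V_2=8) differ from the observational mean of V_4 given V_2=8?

-11.4

Every unit gets V_2=8 under the intervention. V_4 values become 16, 10, -5, -2, -11; E[V_4|do(V_2=8)] = 1.6.
Observing V_2=8 restricts to units where V_2's equation naturally yields 8: V_1 ∈ {-2, 0}. In that subpopulation V_4 = 16, 10, mean 13.
Difference = 1.6 − 13 = -11.4.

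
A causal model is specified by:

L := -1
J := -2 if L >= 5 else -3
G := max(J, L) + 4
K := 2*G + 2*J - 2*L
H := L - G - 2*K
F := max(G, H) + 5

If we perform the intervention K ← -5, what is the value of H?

Intervening sets K = -5 and removes its equation (K := 2*G + 2*J - 2*L).
J = -2 if L >= 5 else -3  [with L=-1]  = -3
G = max(J, L) + 4  [with J=-3, L=-1]  = 3
H = L - G - 2*K  [with L=-1, G=3, K=-5]  = 6

6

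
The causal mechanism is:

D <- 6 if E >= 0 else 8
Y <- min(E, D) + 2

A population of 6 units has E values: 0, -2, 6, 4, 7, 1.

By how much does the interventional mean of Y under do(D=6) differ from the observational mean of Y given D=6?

The intervention sets D=6 in all 6 units regardless of E. Recomputing Y per unit gives 2, 0, 8, 6, 8, 3; average 4.5.
Conditioning on D=6 selects the 5 unit(s) with E ∈ {0, 6, 4, 7, 1}. Their Y values: 2, 8, 6, 8, 3. Mean = 5.4.
Difference = 4.5 − 5.4 = -0.9.

-0.9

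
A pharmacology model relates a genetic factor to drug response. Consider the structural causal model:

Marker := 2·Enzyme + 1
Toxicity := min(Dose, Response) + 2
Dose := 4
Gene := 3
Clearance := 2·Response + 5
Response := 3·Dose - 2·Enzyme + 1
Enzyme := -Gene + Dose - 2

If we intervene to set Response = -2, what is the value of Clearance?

1

Under do(Response=-2), the mechanism Response := 3·Dose - 2·Enzyme + 1 is discarded; Response is fixed at -2.
Clearance = 2·Response + 5  [with Response=-2]  = 1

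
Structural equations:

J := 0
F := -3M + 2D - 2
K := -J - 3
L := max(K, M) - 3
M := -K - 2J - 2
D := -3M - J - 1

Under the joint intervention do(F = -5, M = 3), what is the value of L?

The joint intervention fixes F = -5, M = 3, removing each variable's own equation.
K = -J - 3  [with J=0]  = -3
L = max(K, M) - 3  [with K=-3, M=3]  = 0

0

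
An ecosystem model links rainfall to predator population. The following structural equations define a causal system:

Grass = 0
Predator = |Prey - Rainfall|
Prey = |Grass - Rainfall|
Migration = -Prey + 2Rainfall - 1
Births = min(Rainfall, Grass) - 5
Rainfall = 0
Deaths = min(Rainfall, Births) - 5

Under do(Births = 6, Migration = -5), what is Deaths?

Under do(Births = 6, Migration = -5), each intervened variable's structural equation is replaced by its fixed value.
Deaths = min(Rainfall, Births) - 5  [with Rainfall=0, Births=6]  = -5

-5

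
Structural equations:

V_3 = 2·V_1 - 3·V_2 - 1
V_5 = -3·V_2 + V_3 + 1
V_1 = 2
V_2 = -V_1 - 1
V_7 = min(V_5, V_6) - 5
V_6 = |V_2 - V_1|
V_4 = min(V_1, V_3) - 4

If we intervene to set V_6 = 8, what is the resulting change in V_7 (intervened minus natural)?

Intervening sets V_6 = 8 and removes its equation (V_6 = |V_2 - V_1|).
V_2 = -V_1 - 1  [with V_1=2]  = -3
V_3 = 2·V_1 - 3·V_2 - 1  [with V_1=2, V_2=-3]  = 12
V_5 = -3·V_2 + V_3 + 1  [with V_2=-3, V_3=12]  = 22
V_7 = min(V_5, V_6) - 5  [with V_5=22, V_6=8]  = 3
Without intervention: V_2 = -V_1 - 1  [with V_1=2]  = -3; V_3 = 2·V_1 - 3·V_2 - 1  [with V_1=2, V_2=-3]  = 12; V_5 = -3·V_2 + V_3 + 1  [with V_2=-3, V_3=12]  = 22; V_6 = |V_2 - V_1|  [with V_2=-3, V_1=2]  = 5; V_7 = min(V_5, V_6) - 5  [with V_5=22, V_6=5]  = 0.
Change = 3 − 0 = 3.

3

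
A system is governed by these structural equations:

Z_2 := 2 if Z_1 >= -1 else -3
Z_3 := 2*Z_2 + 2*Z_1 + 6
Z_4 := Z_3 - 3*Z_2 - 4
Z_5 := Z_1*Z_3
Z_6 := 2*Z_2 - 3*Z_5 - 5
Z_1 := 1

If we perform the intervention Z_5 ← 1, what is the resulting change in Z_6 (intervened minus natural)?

The intervention breaks the incoming arrows to Z_5: Z_5 := Z_1*Z_3 no longer applies, and Z_5 = 1.
Z_2 = 2 if Z_1 >= -1 else -3  [with Z_1=1]  = 2
Z_6 = 2*Z_2 - 3*Z_5 - 5  [with Z_2=2, Z_5=1]  = -4
Without intervention: Z_2 = 2 if Z_1 >= -1 else -3  [with Z_1=1]  = 2; Z_3 = 2*Z_2 + 2*Z_1 + 6  [with Z_2=2, Z_1=1]  = 12; Z_5 = Z_1*Z_3  [with Z_1=1, Z_3=12]  = 12; Z_6 = 2*Z_2 - 3*Z_5 - 5  [with Z_2=2, Z_5=12]  = -37.
Change = -4 − (-37) = 33.

33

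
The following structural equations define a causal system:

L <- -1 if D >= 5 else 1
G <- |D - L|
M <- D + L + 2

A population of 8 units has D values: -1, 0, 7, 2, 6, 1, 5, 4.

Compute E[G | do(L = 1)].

The intervention sets L=1 in all 8 units regardless of D. Recomputing G per unit gives 2, 1, 6, 1, 5, 0, 4, 3; average 2.75.

2.75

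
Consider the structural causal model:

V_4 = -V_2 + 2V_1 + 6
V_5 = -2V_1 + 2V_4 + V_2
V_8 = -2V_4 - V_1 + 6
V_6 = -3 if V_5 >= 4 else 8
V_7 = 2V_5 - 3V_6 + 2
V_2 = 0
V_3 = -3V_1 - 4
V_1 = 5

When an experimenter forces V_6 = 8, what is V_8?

Intervening sets V_6 = 8 and removes its equation (V_6 = -3 if V_5 >= 4 else 8).
V_8 is not downstream of the intervention, so its value is determined by the original equations.
V_4 = -V_2 + 2V_1 + 6  [with V_2=0, V_1=5]  = 16
V_8 = -2V_4 - V_1 + 6  [with V_4=16, V_1=5]  = -31

-31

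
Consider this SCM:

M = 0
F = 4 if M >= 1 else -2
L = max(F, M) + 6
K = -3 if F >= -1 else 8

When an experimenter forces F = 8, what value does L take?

14

The intervention breaks the incoming arrows to F: F = 4 if M >= 1 else -2 no longer applies, and F = 8.
L = max(F, M) + 6  [with F=8, M=0]  = 14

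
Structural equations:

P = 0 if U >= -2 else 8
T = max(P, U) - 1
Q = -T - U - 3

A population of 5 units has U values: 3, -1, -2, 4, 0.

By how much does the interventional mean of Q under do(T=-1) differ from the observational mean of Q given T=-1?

Every unit gets T=-1 under the intervention. Q values become -5, -1, 0, -6, -2; E[Q|do(T=-1)] = -2.8.
E[Q|T=-1] averages over only the 3 units with T=-1 (U = -1, -2, 0): Q = -1, 0, -2, mean -1.
Difference = -2.8 − (-1) = -1.8.

-1.8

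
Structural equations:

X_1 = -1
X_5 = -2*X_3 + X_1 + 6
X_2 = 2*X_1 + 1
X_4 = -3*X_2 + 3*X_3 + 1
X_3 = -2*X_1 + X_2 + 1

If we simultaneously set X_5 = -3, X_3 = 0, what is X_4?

Under do(X_5 = -3, X_3 = 0), each intervened variable's structural equation is replaced by its fixed value.
X_2 = 2*X_1 + 1  [with X_1=-1]  = -1
X_4 = -3*X_2 + 3*X_3 + 1  [with X_2=-1, X_3=0]  = 4

4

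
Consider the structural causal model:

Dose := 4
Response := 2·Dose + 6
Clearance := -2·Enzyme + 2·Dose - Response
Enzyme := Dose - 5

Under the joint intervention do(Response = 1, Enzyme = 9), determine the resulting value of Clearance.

-11

The joint intervention fixes Response = 1, Enzyme = 9, removing each variable's own equation.
Clearance = -2·Enzyme + 2·Dose - Response  [with Enzyme=9, Dose=4, Response=1]  = -11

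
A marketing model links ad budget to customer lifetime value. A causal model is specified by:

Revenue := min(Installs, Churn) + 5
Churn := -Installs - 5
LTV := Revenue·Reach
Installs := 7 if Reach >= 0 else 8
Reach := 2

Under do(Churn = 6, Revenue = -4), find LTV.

-8

Setting Churn = 6, Revenue = -4 by intervention discards those variables' equations.
LTV = Revenue·Reach  [with Revenue=-4, Reach=2]  = -8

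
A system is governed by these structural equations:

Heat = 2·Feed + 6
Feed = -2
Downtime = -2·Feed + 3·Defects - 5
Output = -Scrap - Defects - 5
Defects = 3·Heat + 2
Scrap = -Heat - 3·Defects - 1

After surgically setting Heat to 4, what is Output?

do(Heat=4) replaces the equation Heat = 2·Feed + 6 with the constant Heat = 4.
Defects = 3·Heat + 2  [with Heat=4]  = 14
Scrap = -Heat - 3·Defects - 1  [with Heat=4, Defects=14]  = -47
Output = -Scrap - Defects - 5  [with Scrap=-47, Defects=14]  = 28

28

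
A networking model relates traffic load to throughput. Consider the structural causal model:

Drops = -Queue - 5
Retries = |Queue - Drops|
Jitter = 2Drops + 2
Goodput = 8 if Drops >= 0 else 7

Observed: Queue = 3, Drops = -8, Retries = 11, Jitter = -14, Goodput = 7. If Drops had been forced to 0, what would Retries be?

3

The intervention breaks the incoming arrows to Drops: Drops = -Queue - 5 no longer applies, and Drops = 0.
Retries = |Queue - Drops|  [with Queue=3, Drops=0]  = 3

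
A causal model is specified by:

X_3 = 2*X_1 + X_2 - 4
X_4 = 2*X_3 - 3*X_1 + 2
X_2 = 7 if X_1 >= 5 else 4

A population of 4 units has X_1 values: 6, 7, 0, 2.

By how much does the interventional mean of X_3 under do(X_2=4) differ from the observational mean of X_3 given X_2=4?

5.5

Under do(X_2=4), X_2's equation is replaced by X_2=4 for every unit. Per-unit X_3: 12, 14, 0, 4. Mean = 7.5.
Conditioning on X_2=4 selects the 2 unit(s) with X_1 ∈ {0, 2}. Their X_3 values: 0, 4. Mean = 2.
Difference = 7.5 − 2 = 5.5.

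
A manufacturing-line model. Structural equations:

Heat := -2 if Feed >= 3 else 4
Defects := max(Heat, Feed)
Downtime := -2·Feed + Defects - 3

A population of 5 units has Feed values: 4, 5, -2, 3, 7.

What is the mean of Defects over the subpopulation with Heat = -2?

4.75

Observing Heat=-2 restricts to units where Heat's equation naturally yields -2: Feed ∈ {4, 5, 3, 7}. In that subpopulation Defects = 4, 5, 3, 7, mean 4.75.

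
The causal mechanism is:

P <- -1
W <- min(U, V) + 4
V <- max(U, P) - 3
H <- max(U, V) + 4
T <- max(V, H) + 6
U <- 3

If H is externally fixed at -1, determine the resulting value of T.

6

The intervention breaks the incoming arrows to H: H <- max(U, V) + 4 no longer applies, and H = -1.
V = max(U, P) - 3  [with U=3, P=-1]  = 0
T = max(V, H) + 6  [with V=0, H=-1]  = 6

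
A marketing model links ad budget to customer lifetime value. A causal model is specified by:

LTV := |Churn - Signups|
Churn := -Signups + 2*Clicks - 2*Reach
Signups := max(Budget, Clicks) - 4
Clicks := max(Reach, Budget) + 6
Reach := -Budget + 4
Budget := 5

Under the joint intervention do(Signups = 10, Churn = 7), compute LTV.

3

The joint intervention fixes Signups = 10, Churn = 7, removing each variable's own equation.
LTV = |Churn - Signups|  [with Churn=7, Signups=10]  = 3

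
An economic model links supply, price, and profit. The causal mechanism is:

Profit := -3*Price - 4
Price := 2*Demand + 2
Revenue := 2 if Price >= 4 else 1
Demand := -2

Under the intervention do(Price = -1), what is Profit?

Under do(Price=-1), the mechanism Price := 2*Demand + 2 is discarded; Price is fixed at -1.
Profit = -3*Price - 4  [with Price=-1]  = -1

-1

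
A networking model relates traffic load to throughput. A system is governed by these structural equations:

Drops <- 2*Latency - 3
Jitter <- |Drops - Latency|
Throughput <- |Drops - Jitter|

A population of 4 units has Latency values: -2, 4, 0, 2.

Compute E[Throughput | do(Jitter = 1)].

The intervention sets Jitter=1 in all 4 units regardless of Latency. Recomputing Throughput per unit gives 8, 4, 4, 0; average 4.

4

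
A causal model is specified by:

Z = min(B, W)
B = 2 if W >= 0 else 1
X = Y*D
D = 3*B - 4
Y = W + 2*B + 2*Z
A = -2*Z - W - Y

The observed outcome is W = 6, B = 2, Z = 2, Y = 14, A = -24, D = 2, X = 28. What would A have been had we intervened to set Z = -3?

do(Z=-3) replaces the equation Z = min(B, W) with the constant Z = -3.
B = 2 if W >= 0 else 1  [with W=6]  = 2
Y = W + 2*B + 2*Z  [with W=6, B=2, Z=-3]  = 4
A = -2*Z - W - Y  [with Z=-3, W=6, Y=4]  = -4

-4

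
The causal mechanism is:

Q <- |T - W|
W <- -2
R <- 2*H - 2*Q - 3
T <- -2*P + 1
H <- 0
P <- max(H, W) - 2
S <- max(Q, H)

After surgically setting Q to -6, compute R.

9

Under do(Q=-6), the mechanism Q <- |T - W| is discarded; Q is fixed at -6.
R = 2*H - 2*Q - 3  [with H=0, Q=-6]  = 9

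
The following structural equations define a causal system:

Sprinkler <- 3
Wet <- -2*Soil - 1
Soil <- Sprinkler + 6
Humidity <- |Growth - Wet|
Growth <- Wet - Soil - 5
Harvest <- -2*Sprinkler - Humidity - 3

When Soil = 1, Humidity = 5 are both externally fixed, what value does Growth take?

-9

The joint intervention fixes Soil = 1, Humidity = 5, removing each variable's own equation.
Wet = -2*Soil - 1  [with Soil=1]  = -3
Growth = Wet - Soil - 5  [with Wet=-3, Soil=1]  = -9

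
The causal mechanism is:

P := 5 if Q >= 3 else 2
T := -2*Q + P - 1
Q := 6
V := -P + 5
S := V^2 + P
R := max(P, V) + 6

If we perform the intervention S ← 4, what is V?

0

do(S=4) replaces the equation S := V^2 + P with the constant S = 4.
No directed path runs from S to V, so V keeps its natural value.
P = 5 if Q >= 3 else 2  [with Q=6]  = 5
V = -P + 5  [with P=5]  = 0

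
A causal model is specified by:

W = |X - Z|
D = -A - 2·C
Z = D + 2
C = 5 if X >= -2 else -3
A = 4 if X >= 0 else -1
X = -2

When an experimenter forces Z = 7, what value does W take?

9

The intervention breaks the incoming arrows to Z: Z = D + 2 no longer applies, and Z = 7.
W = |X - Z|  [with X=-2, Z=7]  = 9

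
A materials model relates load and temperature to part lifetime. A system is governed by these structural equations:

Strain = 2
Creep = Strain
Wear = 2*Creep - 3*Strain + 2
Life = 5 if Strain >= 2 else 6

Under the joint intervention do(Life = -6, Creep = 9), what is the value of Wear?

Setting Life = -6, Creep = 9 by intervention discards those variables' equations.
Wear = 2*Creep - 3*Strain + 2  [with Creep=9, Strain=2]  = 14

14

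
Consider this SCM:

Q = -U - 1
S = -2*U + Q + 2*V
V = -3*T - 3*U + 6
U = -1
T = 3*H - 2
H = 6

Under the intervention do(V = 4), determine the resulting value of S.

Under do(V=4), the mechanism V = -3*T - 3*U + 6 is discarded; V is fixed at 4.
Q = -U - 1  [with U=-1]  = 0
S = -2*U + Q + 2*V  [with U=-1, Q=0, V=4]  = 10

10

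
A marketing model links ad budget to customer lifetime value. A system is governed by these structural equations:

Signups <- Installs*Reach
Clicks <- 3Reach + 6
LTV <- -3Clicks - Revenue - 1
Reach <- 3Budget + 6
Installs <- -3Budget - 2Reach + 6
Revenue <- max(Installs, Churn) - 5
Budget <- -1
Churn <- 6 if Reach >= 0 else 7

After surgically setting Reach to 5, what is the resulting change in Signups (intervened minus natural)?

do(Reach=5) replaces the equation Reach <- 3Budget + 6 with the constant Reach = 5.
Installs = -3Budget - 2Reach + 6  [with Budget=-1, Reach=5]  = -1
Signups = Installs*Reach  [with Installs=-1, Reach=5]  = -5
Without intervention: Reach = 3Budget + 6  [with Budget=-1]  = 3; Installs = -3Budget - 2Reach + 6  [with Budget=-1, Reach=3]  = 3; Signups = Installs*Reach  [with Installs=3, Reach=3]  = 9.
Change = -5 − 9 = -14.

-14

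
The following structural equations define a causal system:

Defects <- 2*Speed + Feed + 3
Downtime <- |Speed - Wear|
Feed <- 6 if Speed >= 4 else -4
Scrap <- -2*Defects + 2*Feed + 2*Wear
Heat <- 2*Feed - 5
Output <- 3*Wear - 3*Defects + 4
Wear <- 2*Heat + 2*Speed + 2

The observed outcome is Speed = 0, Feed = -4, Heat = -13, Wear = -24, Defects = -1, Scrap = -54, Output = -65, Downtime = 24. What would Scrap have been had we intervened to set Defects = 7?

The intervention breaks the incoming arrows to Defects: Defects <- 2*Speed + Feed + 3 no longer applies, and Defects = 7.
Feed = 6 if Speed >= 4 else -4  [with Speed=0]  = -4
Heat = 2*Feed - 5  [with Feed=-4]  = -13
Wear = 2*Heat + 2*Speed + 2  [with Heat=-13, Speed=0]  = -24
Scrap = -2*Defects + 2*Feed + 2*Wear  [with Defects=7, Feed=-4, Wear=-24]  = -70

-70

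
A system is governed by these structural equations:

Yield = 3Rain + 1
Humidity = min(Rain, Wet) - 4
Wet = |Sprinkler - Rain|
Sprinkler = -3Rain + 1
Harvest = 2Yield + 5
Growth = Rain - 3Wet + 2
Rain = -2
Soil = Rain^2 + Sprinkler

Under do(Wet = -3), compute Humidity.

-7

Under do(Wet=-3), the mechanism Wet = |Sprinkler - Rain| is discarded; Wet is fixed at -3.
Humidity = min(Rain, Wet) - 4  [with Rain=-2, Wet=-3]  = -7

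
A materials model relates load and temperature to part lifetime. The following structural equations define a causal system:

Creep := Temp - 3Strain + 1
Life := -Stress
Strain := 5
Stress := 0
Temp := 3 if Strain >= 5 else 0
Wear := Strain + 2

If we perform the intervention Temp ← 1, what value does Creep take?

-13

The intervention breaks the incoming arrows to Temp: Temp := 3 if Strain >= 5 else 0 no longer applies, and Temp = 1.
Creep = Temp - 3Strain + 1  [with Temp=1, Strain=5]  = -13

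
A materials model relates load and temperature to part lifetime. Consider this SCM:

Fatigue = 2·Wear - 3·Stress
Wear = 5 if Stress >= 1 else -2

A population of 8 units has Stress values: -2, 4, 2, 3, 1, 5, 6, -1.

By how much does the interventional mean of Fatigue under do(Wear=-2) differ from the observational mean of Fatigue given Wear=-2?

do(Wear=-2) breaks Wear's dependence on Stress. With Wear=-2 fixed, Fatigue across the units is 2, -16, -10, -13, -7, -19, -22, -1, mean -10.75.
Conditioning on Wear=-2 selects the 2 unit(s) with Stress ∈ {-2, -1}. Their Fatigue values: 2, -1. Mean = 0.5.
Difference = -10.75 − 0.5 = -11.25.

-11.25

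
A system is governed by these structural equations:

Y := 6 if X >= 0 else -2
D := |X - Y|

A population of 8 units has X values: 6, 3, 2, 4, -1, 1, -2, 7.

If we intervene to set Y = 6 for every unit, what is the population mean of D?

3.75

The intervention sets Y=6 in all 8 units regardless of X. Recomputing D per unit gives 0, 3, 4, 2, 7, 5, 8, 1; average 3.75.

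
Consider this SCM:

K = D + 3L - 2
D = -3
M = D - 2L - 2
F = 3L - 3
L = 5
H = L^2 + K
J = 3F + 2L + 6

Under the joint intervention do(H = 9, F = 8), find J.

Under do(H = 9, F = 8), each intervened variable's structural equation is replaced by its fixed value.
J = 3F + 2L + 6  [with F=8, L=5]  = 40

40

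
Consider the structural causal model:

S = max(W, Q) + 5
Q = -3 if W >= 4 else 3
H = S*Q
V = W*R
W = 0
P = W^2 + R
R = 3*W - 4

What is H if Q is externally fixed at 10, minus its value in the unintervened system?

126

Under do(Q=10), the mechanism Q = -3 if W >= 4 else 3 is discarded; Q is fixed at 10.
S = max(W, Q) + 5  [with W=0, Q=10]  = 15
H = S*Q  [with S=15, Q=10]  = 150
Without intervention: Q = -3 if W >= 4 else 3  [with W=0]  = 3; S = max(W, Q) + 5  [with W=0, Q=3]  = 8; H = S*Q  [with S=8, Q=3]  = 24.
Change = 150 − 24 = 126.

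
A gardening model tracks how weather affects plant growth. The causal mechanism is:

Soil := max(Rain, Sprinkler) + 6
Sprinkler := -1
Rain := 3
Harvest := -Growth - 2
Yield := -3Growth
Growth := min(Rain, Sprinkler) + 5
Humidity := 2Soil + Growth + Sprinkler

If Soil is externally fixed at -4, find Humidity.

-5

do(Soil=-4) replaces the equation Soil := max(Rain, Sprinkler) + 6 with the constant Soil = -4.
Growth = min(Rain, Sprinkler) + 5  [with Rain=3, Sprinkler=-1]  = 4
Humidity = 2Soil + Growth + Sprinkler  [with Soil=-4, Growth=4, Sprinkler=-1]  = -5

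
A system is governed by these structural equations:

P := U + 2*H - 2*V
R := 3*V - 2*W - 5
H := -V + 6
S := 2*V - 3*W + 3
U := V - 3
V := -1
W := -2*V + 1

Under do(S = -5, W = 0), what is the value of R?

The joint intervention fixes S = -5, W = 0, removing each variable's own equation.
R = 3*V - 2*W - 5  [with V=-1, W=0]  = -8

-8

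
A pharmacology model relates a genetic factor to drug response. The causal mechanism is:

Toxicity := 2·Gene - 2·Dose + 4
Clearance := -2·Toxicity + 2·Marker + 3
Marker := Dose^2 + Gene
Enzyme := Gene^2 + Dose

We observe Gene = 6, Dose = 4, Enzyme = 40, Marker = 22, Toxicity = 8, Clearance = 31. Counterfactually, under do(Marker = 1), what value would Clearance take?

Under do(Marker=1), the mechanism Marker := Dose^2 + Gene is discarded; Marker is fixed at 1.
Toxicity = 2·Gene - 2·Dose + 4  [with Gene=6, Dose=4]  = 8
Clearance = -2·Toxicity + 2·Marker + 3  [with Toxicity=8, Marker=1]  = -11

-11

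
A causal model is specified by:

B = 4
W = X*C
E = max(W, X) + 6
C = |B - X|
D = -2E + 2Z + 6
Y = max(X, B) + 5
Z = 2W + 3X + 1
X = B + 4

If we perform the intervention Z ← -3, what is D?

Under do(Z=-3), the mechanism Z = 2W + 3X + 1 is discarded; Z is fixed at -3.
X = B + 4  [with B=4]  = 8
C = |B - X|  [with B=4, X=8]  = 4
W = X*C  [with X=8, C=4]  = 32
E = max(W, X) + 6  [with W=32, X=8]  = 38
D = -2E + 2Z + 6  [with E=38, Z=-3]  = -76

-76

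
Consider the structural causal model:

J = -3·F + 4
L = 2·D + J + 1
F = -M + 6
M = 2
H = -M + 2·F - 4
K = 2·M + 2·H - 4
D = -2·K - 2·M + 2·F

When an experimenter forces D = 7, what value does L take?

7

Intervening sets D = 7 and removes its equation (D = -2·K - 2·M + 2·F).
F = -M + 6  [with M=2]  = 4
J = -3·F + 4  [with F=4]  = -8
L = 2·D + J + 1  [with D=7, J=-8]  = 7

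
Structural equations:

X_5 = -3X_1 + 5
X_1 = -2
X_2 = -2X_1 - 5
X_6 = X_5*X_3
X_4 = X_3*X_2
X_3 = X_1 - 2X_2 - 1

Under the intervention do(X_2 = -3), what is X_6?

Under do(X_2=-3), the mechanism X_2 = -2X_1 - 5 is discarded; X_2 is fixed at -3.
X_3 = X_1 - 2X_2 - 1  [with X_1=-2, X_2=-3]  = 3
X_5 = -3X_1 + 5  [with X_1=-2]  = 11
X_6 = X_5*X_3  [with X_5=11, X_3=3]  = 33

33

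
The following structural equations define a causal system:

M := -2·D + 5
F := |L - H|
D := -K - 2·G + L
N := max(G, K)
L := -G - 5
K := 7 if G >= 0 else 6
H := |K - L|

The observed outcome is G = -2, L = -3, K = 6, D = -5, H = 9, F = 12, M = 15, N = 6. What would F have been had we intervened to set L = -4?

Under do(L=-4), the mechanism L := -G - 5 is discarded; L is fixed at -4.
K = 7 if G >= 0 else 6  [with G=-2]  = 6
H = |K - L|  [with K=6, L=-4]  = 10
F = |L - H|  [with L=-4, H=10]  = 14

14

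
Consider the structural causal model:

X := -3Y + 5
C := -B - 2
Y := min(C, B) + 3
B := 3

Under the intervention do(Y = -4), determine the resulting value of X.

The intervention breaks the incoming arrows to Y: Y := min(C, B) + 3 no longer applies, and Y = -4.
X = -3Y + 5  [with Y=-4]  = 17

17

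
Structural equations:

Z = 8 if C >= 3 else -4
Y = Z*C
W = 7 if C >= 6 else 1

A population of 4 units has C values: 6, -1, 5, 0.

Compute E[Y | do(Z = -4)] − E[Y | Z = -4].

-12

The intervention sets Z=-4 in all 4 units regardless of C. Recomputing Y per unit gives -24, 4, -20, 0; average -10.
Observing Z=-4 restricts to units where Z's equation naturally yields -4: C ∈ {-1, 0}. In that subpopulation Y = 4, 0, mean 2.
Difference = -10 − 2 = -12.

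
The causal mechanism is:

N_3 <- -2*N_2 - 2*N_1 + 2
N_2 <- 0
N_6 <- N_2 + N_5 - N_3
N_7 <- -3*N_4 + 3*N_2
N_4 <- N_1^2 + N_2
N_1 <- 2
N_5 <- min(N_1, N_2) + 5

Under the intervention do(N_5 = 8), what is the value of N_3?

do(N_5=8) replaces the equation N_5 <- min(N_1, N_2) + 5 with the constant N_5 = 8.
N_3 is not downstream of the intervention, so its value is determined by the original equations.
N_3 = -2*N_2 - 2*N_1 + 2  [with N_2=0, N_1=2]  = -2

-2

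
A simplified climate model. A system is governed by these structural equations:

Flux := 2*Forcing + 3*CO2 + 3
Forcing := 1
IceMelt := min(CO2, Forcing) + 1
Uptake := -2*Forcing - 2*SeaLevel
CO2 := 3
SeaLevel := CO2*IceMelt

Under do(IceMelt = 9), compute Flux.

do(IceMelt=9) replaces the equation IceMelt := min(CO2, Forcing) + 1 with the constant IceMelt = 9.
Flux is not downstream of the intervention, so its value is determined by the original equations.
Flux = 2*Forcing + 3*CO2 + 3  [with Forcing=1, CO2=3]  = 14

14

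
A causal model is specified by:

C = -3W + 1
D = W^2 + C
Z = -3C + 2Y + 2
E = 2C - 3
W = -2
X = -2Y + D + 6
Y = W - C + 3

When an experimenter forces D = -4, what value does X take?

14

The intervention breaks the incoming arrows to D: D = W^2 + C no longer applies, and D = -4.
C = -3W + 1  [with W=-2]  = 7
Y = W - C + 3  [with W=-2, C=7]  = -6
X = -2Y + D + 6  [with Y=-6, D=-4]  = 14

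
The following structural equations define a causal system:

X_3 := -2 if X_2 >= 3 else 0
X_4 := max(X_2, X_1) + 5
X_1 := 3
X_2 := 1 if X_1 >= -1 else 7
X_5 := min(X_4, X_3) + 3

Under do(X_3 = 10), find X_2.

Under do(X_3=10), the mechanism X_3 := -2 if X_2 >= 3 else 0 is discarded; X_3 is fixed at 10.
Since X_2 is not a descendant of the intervened variable, it is unaffected.
X_2 = 1 if X_1 >= -1 else 7  [with X_1=3]  = 1

1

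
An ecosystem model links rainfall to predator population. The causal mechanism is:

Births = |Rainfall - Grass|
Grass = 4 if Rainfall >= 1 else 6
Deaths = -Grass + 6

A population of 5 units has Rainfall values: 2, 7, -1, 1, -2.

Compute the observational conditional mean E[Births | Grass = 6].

7.5

E[Births|Grass=6] averages over only the 2 units with Grass=6 (Rainfall = -1, -2): Births = 7, 8, mean 7.5.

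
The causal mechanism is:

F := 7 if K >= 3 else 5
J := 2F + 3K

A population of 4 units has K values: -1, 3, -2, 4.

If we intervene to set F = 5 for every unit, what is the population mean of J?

Under do(F=5), F's equation is replaced by F=5 for every unit. Per-unit J: 7, 19, 4, 22. Mean = 13.

13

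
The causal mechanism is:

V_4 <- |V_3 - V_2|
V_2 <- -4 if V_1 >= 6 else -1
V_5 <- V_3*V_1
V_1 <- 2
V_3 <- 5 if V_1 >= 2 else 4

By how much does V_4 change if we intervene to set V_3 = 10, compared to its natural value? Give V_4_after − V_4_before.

5

The intervention breaks the incoming arrows to V_3: V_3 <- 5 if V_1 >= 2 else 4 no longer applies, and V_3 = 10.
V_2 = -4 if V_1 >= 6 else -1  [with V_1=2]  = -1
V_4 = |V_3 - V_2|  [with V_3=10, V_2=-1]  = 11
Without intervention: V_2 = -4 if V_1 >= 6 else -1  [with V_1=2]  = -1; V_3 = 5 if V_1 >= 2 else 4  [with V_1=2]  = 5; V_4 = |V_3 - V_2|  [with V_3=5, V_2=-1]  = 6.
Change = 11 − 6 = 5.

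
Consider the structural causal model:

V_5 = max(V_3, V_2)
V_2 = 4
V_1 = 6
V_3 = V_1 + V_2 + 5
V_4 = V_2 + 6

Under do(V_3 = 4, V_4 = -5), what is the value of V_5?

Setting V_3 = 4, V_4 = -5 by intervention discards those variables' equations.
V_5 = max(V_3, V_2)  [with V_3=4, V_2=4]  = 4

4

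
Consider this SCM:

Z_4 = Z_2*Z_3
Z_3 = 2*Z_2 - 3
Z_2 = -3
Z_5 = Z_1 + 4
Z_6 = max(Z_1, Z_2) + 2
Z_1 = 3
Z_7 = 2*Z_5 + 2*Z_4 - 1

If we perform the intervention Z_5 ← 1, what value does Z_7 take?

Under do(Z_5=1), the mechanism Z_5 = Z_1 + 4 is discarded; Z_5 is fixed at 1.
Z_3 = 2*Z_2 - 3  [with Z_2=-3]  = -9
Z_4 = Z_2*Z_3  [with Z_2=-3, Z_3=-9]  = 27
Z_7 = 2*Z_5 + 2*Z_4 - 1  [with Z_5=1, Z_4=27]  = 55

55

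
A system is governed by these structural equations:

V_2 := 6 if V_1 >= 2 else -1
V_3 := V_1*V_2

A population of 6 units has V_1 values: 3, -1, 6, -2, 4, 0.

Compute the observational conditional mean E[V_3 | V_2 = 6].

26

Conditioning on V_2=6 selects the 3 unit(s) with V_1 ∈ {3, 6, 4}. Their V_3 values: 18, 36, 24. Mean = 26.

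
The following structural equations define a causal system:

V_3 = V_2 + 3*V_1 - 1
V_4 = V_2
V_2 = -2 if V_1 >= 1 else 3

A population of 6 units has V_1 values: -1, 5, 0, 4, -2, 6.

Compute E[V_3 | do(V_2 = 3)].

8

Under do(V_2=3), V_2's equation is replaced by V_2=3 for every unit. Per-unit V_3: -1, 17, 2, 14, -4, 20. Mean = 8.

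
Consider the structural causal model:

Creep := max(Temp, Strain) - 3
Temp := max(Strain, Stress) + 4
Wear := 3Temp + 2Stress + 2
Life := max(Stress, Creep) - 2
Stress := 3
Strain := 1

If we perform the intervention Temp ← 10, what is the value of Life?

The intervention breaks the incoming arrows to Temp: Temp := max(Strain, Stress) + 4 no longer applies, and Temp = 10.
Creep = max(Temp, Strain) - 3  [with Temp=10, Strain=1]  = 7
Life = max(Stress, Creep) - 2  [with Stress=3, Creep=7]  = 5

5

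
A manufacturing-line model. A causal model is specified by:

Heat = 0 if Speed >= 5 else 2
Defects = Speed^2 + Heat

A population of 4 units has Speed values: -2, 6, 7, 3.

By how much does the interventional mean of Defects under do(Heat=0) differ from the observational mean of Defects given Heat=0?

-18

Every unit gets Heat=0 under the intervention. Defects values become 4, 36, 49, 9; E[Defects|do(Heat=0)] = 24.5.
E[Defects|Heat=0] averages over only the 2 units with Heat=0 (Speed = 6, 7): Defects = 36, 49, mean 42.5.
Difference = 24.5 − 42.5 = -18.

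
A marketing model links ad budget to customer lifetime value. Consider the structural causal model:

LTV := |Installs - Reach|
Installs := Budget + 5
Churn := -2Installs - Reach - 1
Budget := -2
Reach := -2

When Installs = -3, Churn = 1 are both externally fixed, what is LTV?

Setting Installs = -3, Churn = 1 by intervention discards those variables' equations.
LTV = |Installs - Reach|  [with Installs=-3, Reach=-2]  = 1

1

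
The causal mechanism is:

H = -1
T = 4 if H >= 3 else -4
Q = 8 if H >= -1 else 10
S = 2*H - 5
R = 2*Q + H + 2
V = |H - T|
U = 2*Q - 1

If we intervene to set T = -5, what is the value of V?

4

Under do(T=-5), the mechanism T = 4 if H >= 3 else -4 is discarded; T is fixed at -5.
V = |H - T|  [with H=-1, T=-5]  = 4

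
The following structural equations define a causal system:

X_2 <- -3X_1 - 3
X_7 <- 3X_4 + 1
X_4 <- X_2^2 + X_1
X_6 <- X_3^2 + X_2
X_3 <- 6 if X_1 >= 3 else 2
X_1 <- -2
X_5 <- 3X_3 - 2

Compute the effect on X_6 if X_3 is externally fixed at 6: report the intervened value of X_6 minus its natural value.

32

The intervention breaks the incoming arrows to X_3: X_3 <- 6 if X_1 >= 3 else 2 no longer applies, and X_3 = 6.
X_2 = -3X_1 - 3  [with X_1=-2]  = 3
X_6 = X_3^2 + X_2  [with X_3=6, X_2=3]  = 39
Without intervention: X_2 = -3X_1 - 3  [with X_1=-2]  = 3; X_3 = 6 if X_1 >= 3 else 2  [with X_1=-2]  = 2; X_6 = X_3^2 + X_2  [with X_3=2, X_2=3]  = 7.
Change = 39 − 7 = 32.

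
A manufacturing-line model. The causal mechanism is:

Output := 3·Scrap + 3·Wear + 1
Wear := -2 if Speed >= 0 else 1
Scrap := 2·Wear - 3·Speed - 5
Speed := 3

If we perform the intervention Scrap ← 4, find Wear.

Under do(Scrap=4), the mechanism Scrap := 2·Wear - 3·Speed - 5 is discarded; Scrap is fixed at 4.
Since Wear is not a descendant of the intervened variable, it is unaffected.
Wear = -2 if Speed >= 0 else 1  [with Speed=3]  = -2

-2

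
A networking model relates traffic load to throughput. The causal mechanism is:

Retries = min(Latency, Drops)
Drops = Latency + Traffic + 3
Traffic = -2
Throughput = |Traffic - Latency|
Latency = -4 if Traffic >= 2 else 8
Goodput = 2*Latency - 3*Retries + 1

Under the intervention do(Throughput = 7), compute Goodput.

-7

The intervention breaks the incoming arrows to Throughput: Throughput = |Traffic - Latency| no longer applies, and Throughput = 7.
Since Goodput is not a descendant of the intervened variable, it is unaffected.
Latency = -4 if Traffic >= 2 else 8  [with Traffic=-2]  = 8
Drops = Latency + Traffic + 3  [with Latency=8, Traffic=-2]  = 9
Retries = min(Latency, Drops)  [with Latency=8, Drops=9]  = 8
Goodput = 2*Latency - 3*Retries + 1  [with Latency=8, Retries=8]  = -7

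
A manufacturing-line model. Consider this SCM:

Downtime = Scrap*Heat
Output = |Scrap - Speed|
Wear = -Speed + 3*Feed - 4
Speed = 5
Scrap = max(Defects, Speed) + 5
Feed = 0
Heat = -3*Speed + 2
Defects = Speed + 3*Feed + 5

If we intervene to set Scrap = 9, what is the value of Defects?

do(Scrap=9) replaces the equation Scrap = max(Defects, Speed) + 5 with the constant Scrap = 9.
Since Defects is not a descendant of the intervened variable, it is unaffected.
Defects = Speed + 3*Feed + 5  [with Speed=5, Feed=0]  = 10

10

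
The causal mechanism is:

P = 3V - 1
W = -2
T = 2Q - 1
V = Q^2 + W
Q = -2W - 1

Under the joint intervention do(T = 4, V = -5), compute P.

The joint intervention fixes T = 4, V = -5, removing each variable's own equation.
P = 3V - 1  [with V=-5]  = -16

-16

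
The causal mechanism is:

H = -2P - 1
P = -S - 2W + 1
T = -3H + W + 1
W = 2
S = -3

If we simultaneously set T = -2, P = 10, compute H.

Under do(T = -2, P = 10), each intervened variable's structural equation is replaced by its fixed value.
H = -2P - 1  [with P=10]  = -21

-21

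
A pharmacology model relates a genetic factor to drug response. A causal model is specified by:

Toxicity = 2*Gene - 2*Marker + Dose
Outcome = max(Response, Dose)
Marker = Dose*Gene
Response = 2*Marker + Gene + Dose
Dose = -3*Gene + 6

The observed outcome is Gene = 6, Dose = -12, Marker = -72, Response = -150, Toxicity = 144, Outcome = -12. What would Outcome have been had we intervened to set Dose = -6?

-6

Under do(Dose=-6), the mechanism Dose = -3*Gene + 6 is discarded; Dose is fixed at -6.
Marker = Dose*Gene  [with Dose=-6, Gene=6]  = -36
Response = 2*Marker + Gene + Dose  [with Marker=-36, Gene=6, Dose=-6]  = -72
Outcome = max(Response, Dose)  [with Response=-72, Dose=-6]  = -6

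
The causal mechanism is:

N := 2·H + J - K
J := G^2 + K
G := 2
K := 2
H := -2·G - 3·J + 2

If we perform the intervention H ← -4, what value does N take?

Intervening sets H = -4 and removes its equation (H := -2·G - 3·J + 2).
J = G^2 + K  [with G=2, K=2]  = 6
N = 2·H + J - K  [with H=-4, J=6, K=2]  = -4

-4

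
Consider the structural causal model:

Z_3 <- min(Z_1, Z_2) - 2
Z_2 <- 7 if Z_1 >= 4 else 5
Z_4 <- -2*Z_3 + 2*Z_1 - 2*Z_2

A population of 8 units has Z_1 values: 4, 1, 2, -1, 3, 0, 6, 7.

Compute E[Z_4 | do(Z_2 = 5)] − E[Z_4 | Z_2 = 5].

The intervention sets Z_2=5 in all 8 units regardless of Z_1. Recomputing Z_4 per unit gives -6, -6, -6, -6, -6, -6, -4, -2; average -5.25.
E[Z_4|Z_2=5] averages over only the 5 units with Z_2=5 (Z_1 = 1, 2, -1, 3, 0): Z_4 = -6, -6, -6, -6, -6, mean -6.
Difference = -5.25 − (-6) = 0.75.

0.75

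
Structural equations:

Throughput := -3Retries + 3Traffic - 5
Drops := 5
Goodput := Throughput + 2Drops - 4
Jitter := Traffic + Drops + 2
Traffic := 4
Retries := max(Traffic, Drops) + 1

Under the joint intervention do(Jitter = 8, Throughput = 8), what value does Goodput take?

The joint intervention fixes Jitter = 8, Throughput = 8, removing each variable's own equation.
Goodput = Throughput + 2Drops - 4  [with Throughput=8, Drops=5]  = 14

14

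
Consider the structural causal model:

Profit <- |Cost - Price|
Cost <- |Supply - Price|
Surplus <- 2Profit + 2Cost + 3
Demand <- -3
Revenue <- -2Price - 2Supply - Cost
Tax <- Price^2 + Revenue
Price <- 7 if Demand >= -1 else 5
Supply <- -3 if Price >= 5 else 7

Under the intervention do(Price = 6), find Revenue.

do(Price=6) replaces the equation Price <- 7 if Demand >= -1 else 5 with the constant Price = 6.
Supply = -3 if Price >= 5 else 7  [with Price=6]  = -3
Cost = |Supply - Price|  [with Supply=-3, Price=6]  = 9
Revenue = -2Price - 2Supply - Cost  [with Price=6, Supply=-3, Cost=9]  = -15

-15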